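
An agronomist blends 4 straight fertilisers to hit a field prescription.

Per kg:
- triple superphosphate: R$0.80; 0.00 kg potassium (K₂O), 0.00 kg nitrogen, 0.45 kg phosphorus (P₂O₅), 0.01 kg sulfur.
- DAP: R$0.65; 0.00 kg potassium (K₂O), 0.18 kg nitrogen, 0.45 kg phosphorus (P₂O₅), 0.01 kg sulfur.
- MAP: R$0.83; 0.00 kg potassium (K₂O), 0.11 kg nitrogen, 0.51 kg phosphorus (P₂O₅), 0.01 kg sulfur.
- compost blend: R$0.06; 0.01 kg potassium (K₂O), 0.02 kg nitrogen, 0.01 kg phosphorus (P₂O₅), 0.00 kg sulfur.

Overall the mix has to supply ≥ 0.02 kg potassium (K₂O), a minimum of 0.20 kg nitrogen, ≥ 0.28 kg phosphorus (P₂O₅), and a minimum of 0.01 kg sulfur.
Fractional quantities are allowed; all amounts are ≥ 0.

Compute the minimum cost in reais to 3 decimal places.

R$0.770

Treat it as an LP. Let x1 = kg of triple superphosphate, x2 = kg of DAP, x3 = kg of MAP, x4 = kg of compost blend.
min 0.8x1 + 0.65x2 + 0.83x3 + 0.06x4 with:
  0.01x4 ≥ 0.02   (potassium (K₂O))
  0.18x2 + 0.11x3 + 0.02x4 ≥ 0.2   (nitrogen)
  0.45x1 + 0.45x2 + 0.51x3 + 0.01x4 ≥ 0.28   (phosphorus (P₂O₅))
  0.01x1 + 0.01x2 + 0.01x3 ≥ 0.01   (sulfur)
  x1, x2, x3, x4 ≥ 0.
The minimum-cost mix takes nothing from triple superphosphate, MAP — only DAP, compost blend. The potassium (K₂O) and sulfur requirements are met with equality.
That vertex is x2 = 1, x4 = 2.
Objective = 0.65·1 + 0.06·2 = 0.77000.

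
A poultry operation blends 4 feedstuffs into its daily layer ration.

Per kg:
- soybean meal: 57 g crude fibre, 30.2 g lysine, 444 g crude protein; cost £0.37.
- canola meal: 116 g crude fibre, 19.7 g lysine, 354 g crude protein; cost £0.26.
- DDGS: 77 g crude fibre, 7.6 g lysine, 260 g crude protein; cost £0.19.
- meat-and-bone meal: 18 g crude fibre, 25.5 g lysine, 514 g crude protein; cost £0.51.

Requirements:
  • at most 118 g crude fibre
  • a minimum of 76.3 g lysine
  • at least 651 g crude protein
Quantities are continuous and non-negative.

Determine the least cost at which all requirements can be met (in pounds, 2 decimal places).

£1.11

Let x1 = kg of soybean meal, x2 = kg of canola meal, x3 = kg of DDGS, x4 = kg of meat-and-bone meal.
Minimise 0.37x1 + 0.26x2 + 0.19x3 + 0.51x4 s.t.:
  57x1 + 116x2 + 77x3 + 18x4 ≤ 118   (crude fibre)
  30.2x1 + 19.7x2 + 7.6x3 + 25.5x4 ≥ 76.3   (lysine)
  444x1 + 354x2 + 260x3 + 514x4 ≥ 651   (crude protein)
  x1, x2, x3, x4 ≥ 0.
At the optimum only soybean meal, meat-and-bone meal are positive (canola meal, DDGS = 0). There the crude fibre and lysine constraints are tight.
So soybean meal = 1.798 kg, meat-and-bone meal = 0.8633 kg.
Total cost: 0.37·1.798 + 0.51·0.8633 = 1.1055.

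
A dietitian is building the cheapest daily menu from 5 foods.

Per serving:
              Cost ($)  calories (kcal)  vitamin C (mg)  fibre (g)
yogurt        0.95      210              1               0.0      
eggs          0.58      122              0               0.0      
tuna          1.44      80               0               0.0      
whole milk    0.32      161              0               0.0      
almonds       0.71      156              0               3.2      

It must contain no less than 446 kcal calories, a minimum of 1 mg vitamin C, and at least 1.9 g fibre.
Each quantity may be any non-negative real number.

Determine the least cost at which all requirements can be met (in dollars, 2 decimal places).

Set it up as a linear program. Let x1 = servings of yogurt, x2 = servings of eggs, x3 = servings of tuna, x4 = servings of whole milk, x5 = servings of almonds.
Minimize 0.95x1 + 0.58x2 + 1.44x3 + 0.32x4 + 0.71x5 subject to:
  210x1 + 122x2 + 80x3 + 161x4 + 156x5 ≥ 446   (calories)
  1x1 ≥ 1   (vitamin C)
  3.2x5 ≥ 1.9   (fibre)
  x1, x2, x3, x4, x5 ≥ 0.
The optimal basis is {yogurt, whole milk, almonds}; eggs, tuna drop out. Binding constraints: calories, vitamin C, fibre.
That vertex is x1 = 1, x4 = 0.8905, x5 = 0.5937.
Objective = 0.95·1 + 0.32·0.8905 + 0.71·0.5937 = 1.6565.

$1.66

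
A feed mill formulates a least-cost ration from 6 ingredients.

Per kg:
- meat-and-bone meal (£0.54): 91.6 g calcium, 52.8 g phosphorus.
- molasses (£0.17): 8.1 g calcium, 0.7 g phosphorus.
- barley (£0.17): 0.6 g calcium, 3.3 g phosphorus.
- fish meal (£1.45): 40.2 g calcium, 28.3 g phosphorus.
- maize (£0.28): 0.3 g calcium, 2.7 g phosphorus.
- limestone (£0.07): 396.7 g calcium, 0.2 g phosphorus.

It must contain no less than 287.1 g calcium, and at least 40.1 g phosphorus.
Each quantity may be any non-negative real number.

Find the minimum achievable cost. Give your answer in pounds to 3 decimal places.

£0.447

Let x1 = kg of meat-and-bone meal, x2 = kg of molasses, x3 = kg of barley, x4 = kg of fish meal, x5 = kg of maize, x6 = kg of limestone.
Minimise 0.54x1 + 0.17x2 + 0.17x3 + 1.45x4 + 0.28x5 + 0.07x6 subject to:
  91.6x1 + 8.1x2 + 0.6x3 + 40.2x4 + 0.3x5 + 396.7x6 ≥ 287.1   (calcium)
  52.8x1 + 0.7x2 + 3.3x3 + 28.3x4 + 2.7x5 + 0.2x6 ≥ 40.1   (phosphorus)
  x1, x2, x3, x4, x5, x6 ≥ 0.
The optimal basis is {meat-and-bone meal, limestone}; molasses, barley, fish meal, maize drop out. Binding constraints: calcium and phosphorus.
Solving gives x1 = 0.7574, x6 = 0.5488.
Cost = 0.54·0.7574 + 0.07·0.5488 = 0.44741.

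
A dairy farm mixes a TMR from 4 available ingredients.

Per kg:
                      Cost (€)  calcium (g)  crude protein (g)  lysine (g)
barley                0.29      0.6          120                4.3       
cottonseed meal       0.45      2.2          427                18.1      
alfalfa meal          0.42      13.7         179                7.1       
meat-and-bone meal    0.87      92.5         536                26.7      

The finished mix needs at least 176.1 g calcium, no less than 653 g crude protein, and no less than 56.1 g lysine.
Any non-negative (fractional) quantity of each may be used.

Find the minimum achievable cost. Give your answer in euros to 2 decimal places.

€1.79

Let x1 = kg of barley, x2 = kg of cottonseed meal, x3 = kg of alfalfa meal, x4 = kg of meat-and-bone meal.
Minimise 0.29x1 + 0.45x2 + 0.42x3 + 0.87x4 s.t.:
  0.6x1 + 2.2x2 + 13.7x3 + 92.5x4 ≥ 176.1   (calcium)
  120x1 + 427x2 + 179x3 + 536x4 ≥ 653   (crude protein)
  4.3x1 + 18.1x2 + 7.1x3 + 26.7x4 ≥ 56.1   (lysine)
  x1, x2, x3, x4 ≥ 0.
The optimal basis is {cottonseed meal, meat-and-bone meal}; barley, alfalfa meal drop out. There the calcium and lysine constraints are tight.
That vertex is x2 = 0.3017, x4 = 1.897.
Total cost: 0.45·0.3017 + 0.87·1.897 = 1.7862.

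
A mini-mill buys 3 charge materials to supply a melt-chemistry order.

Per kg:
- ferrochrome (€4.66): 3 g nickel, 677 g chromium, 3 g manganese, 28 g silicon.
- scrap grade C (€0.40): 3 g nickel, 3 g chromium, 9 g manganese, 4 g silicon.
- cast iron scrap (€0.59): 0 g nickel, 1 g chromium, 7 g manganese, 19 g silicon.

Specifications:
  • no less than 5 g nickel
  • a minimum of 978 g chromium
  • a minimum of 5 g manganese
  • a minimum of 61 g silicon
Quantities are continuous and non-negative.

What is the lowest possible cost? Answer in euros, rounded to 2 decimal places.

This is a linear program. Let x1 = kg of ferrochrome, x2 = kg of scrap grade C, x3 = kg of cast iron scrap.
Minimize 4.66x1 + 0.4x2 + 0.59x3 s.t.:
  3x1 + 3x2 ≥ 5   (nickel)
  677x1 + 3x2 + 1x3 ≥ 978   (chromium)
  3x1 + 9x2 + 7x3 ≥ 5   (manganese)
  28x1 + 4x2 + 19x3 ≥ 61   (silicon)
  x1, x2, x3 ≥ 0.
The optimal mix uses every input. Binding constraints: nickel, chromium, silicon.
Solving gives x1 = 1.442, x2 = 0.2246, x3 = 1.038.
Cost = 4.66·1.442 + 0.4·0.2246 + 0.59·1.038 = 7.4220.

€7.42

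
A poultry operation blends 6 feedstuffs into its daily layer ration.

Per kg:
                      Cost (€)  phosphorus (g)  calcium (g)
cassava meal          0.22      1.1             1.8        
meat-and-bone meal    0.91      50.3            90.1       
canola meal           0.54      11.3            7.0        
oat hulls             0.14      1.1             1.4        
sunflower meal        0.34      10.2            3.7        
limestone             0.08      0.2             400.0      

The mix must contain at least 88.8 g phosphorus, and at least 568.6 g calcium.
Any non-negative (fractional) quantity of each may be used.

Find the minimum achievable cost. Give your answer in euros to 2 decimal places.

Let x1 = kg of cassava meal, x2 = kg of meat-and-bone meal, x3 = kg of canola meal, x4 = kg of oat hulls, x5 = kg of sunflower meal, x6 = kg of limestone.
Minimise 0.22x1 + 0.91x2 + 0.54x3 + 0.14x4 + 0.34x5 + 0.08x6 subject to:
  1.1x1 + 50.3x2 + 11.3x3 + 1.1x4 + 10.2x5 + 0.2x6 ≥ 88.8   (phosphorus)
  1.8x1 + 90.1x2 + 7x3 + 1.4x4 + 3.7x5 + 400x6 ≥ 568.6   (calcium)
  x1, x2, x3, x4, x5, x6 ≥ 0.
The optimal basis is {meat-and-bone meal, limestone}; cassava meal, canola meal, oat hulls, sunflower meal drop out. Binding constraints: phosphorus and calcium.
That vertex is x2 = 1.761, x6 = 1.025.
Objective = 0.91·1.761 + 0.08·1.025 = 1.6845.

€1.68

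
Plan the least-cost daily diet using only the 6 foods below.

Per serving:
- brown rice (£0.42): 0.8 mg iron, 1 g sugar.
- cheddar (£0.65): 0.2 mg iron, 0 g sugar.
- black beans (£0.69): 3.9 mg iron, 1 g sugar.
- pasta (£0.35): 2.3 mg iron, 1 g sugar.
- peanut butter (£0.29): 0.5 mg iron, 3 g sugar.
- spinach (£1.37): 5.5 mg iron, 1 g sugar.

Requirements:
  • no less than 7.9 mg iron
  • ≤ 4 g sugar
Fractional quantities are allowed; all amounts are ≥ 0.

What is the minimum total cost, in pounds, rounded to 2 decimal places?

This is a linear program. Let x1 = servings of brown rice, x2 = servings of cheddar, x3 = servings of black beans, x4 = servings of pasta, x5 = servings of peanut butter, x6 = servings of spinach.
min 0.42x1 + 0.65x2 + 0.69x3 + 0.35x4 + 0.29x5 + 1.37x6 with:
  0.8x1 + 0.2x2 + 3.9x3 + 2.3x4 + 0.5x5 + 5.5x6 ≥ 7.9   (iron)
  1x1 + 1x3 + 1x4 + 3x5 + 1x6 ≤ 4   (sugar)
  x1, x2, x3, x4, x5, x6 ≥ 0.
At the optimum only pasta is positive (brown rice, cheddar, black beans, peanut butter, spinach = 0). There the iron constraint is tight.
Optimal quantities: pasta = 3.435 servings.
Total cost: 0.35·3.435 = 1.2023.

£1.20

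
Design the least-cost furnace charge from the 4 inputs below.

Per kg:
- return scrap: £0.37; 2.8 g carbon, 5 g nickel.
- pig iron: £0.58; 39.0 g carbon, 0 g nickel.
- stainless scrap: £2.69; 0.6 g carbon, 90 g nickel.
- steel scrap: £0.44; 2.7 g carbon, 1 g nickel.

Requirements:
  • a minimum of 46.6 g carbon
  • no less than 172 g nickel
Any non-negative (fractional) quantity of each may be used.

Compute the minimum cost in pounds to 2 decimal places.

Set it up as a linear program. Let x1 = kg of return scrap, x2 = kg of pig iron, x3 = kg of stainless scrap, x4 = kg of steel scrap.
Minimize 0.37x1 + 0.58x2 + 2.69x3 + 0.44x4 with:
  2.8x1 + 39x2 + 0.6x3 + 2.7x4 ≥ 46.6   (carbon)
  5x1 + 90x3 + 1x4 ≥ 172   (nickel)
  x1, x2, x3, x4 ≥ 0.
At the optimum only pig iron, stainless scrap are positive (return scrap, steel scrap = 0). Binding constraints: carbon and nickel.
That vertex is x2 = 1.165, x3 = 1.911.
Hence cost = 0.58·1.165 + 2.69·1.911 = £5.8163.

£5.82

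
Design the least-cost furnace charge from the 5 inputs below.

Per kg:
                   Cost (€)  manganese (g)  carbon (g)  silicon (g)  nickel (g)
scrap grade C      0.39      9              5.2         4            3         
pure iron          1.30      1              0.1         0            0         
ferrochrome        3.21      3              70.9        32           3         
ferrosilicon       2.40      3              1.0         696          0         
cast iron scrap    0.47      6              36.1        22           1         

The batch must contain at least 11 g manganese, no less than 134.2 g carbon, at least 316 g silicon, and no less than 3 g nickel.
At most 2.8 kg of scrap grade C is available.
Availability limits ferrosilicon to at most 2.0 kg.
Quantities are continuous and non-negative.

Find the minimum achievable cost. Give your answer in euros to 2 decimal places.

Let x1 = kg of scrap grade C, x2 = kg of pure iron, x3 = kg of ferrochrome, x4 = kg of ferrosilicon, x5 = kg of cast iron scrap.
Minimise 0.39x1 + 1.3x2 + 3.21x3 + 2.4x4 + 0.47x5 with:
  9x1 + 1x2 + 3x3 + 3x4 + 6x5 ≥ 11   (manganese)
  5.2x1 + 0.1x2 + 70.9x3 + 1x4 + 36.1x5 ≥ 134.2   (carbon)
  4x1 + 32x3 + 696x4 + 22x5 ≥ 316   (silicon)
  3x1 + 3x3 + 1x5 ≥ 3   (nickel)
  x1 ≤ 2.8
  x4 ≤ 2
  x1, x2, x3, x4, x5 ≥ 0.
The minimum-cost mix takes nothing from scrap grade C, pure iron, ferrochrome — only ferrosilicon, cast iron scrap. Binding constraints: carbon and silicon.
So ferrosilicon = 0.3368 kg, cast iron scrap = 3.708 kg.
Objective = 2.4·0.3368 + 0.47·3.708 = 2.5511.

€2.55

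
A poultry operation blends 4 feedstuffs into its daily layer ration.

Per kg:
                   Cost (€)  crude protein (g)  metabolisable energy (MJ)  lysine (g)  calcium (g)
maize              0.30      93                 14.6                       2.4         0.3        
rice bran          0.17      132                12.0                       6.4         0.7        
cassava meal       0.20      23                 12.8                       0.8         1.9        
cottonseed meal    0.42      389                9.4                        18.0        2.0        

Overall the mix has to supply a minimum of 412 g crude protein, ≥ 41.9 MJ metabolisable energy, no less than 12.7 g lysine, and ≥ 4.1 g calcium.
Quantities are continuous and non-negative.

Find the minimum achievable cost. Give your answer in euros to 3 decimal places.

€0.693

Treat it as an LP. Let x1 = kg of maize, x2 = kg of rice bran, x3 = kg of cassava meal, x4 = kg of cottonseed meal.
Minimise 0.3x1 + 0.17x2 + 0.2x3 + 0.42x4 with:
  93x1 + 132x2 + 23x3 + 389x4 ≥ 412   (crude protein)
  14.6x1 + 12x2 + 12.8x3 + 9.4x4 ≥ 41.9   (metabolisable energy)
  2.4x1 + 6.4x2 + 0.8x3 + 18x4 ≥ 12.7   (lysine)
  0.3x1 + 0.7x2 + 1.9x3 + 2x4 ≥ 4.1   (calcium)
  x1, x2, x3, x4 ≥ 0.
The cheapest feasible vertex uses only rice bran, cassava meal, cottonseed meal; maize is not used. The crude protein, metabolisable energy, calcium requirements are met with equality.
That vertex is x2 = 2.115, x3 = 1.087, x4 = 0.2771.
Hence cost = 0.17·2.115 + 0.2·1.087 + 0.42·0.2771 = €0.69333.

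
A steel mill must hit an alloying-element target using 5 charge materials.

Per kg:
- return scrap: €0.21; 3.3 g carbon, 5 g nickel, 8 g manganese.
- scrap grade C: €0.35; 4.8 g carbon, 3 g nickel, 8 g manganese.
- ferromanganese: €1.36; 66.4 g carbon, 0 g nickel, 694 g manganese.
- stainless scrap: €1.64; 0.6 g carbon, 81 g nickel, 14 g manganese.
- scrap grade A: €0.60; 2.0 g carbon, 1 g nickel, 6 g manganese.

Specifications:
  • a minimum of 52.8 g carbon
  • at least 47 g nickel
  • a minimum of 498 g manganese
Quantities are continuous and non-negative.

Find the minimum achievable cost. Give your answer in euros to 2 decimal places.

Treat it as an LP. Let x1 = kg of return scrap, x2 = kg of scrap grade C, x3 = kg of ferromanganese, x4 = kg of stainless scrap, x5 = kg of scrap grade A.
Minimize 0.21x1 + 0.35x2 + 1.36x3 + 1.64x4 + 0.6x5 with:
  3.3x1 + 4.8x2 + 66.4x3 + 0.6x4 + 2x5 ≥ 52.8   (carbon)
  5x1 + 3x2 + 81x4 + 1x5 ≥ 47   (nickel)
  8x1 + 8x2 + 694x3 + 14x4 + 6x5 ≥ 498   (manganese)
  x1, x2, x3, x4, x5 ≥ 0.
At the optimum only ferromanganese, stainless scrap are positive (return scrap, scrap grade C, scrap grade A = 0). Binding constraints: carbon and nickel.
Solving gives x3 = 0.7899, x4 = 0.5802.
Hence cost = 1.36·0.7899 + 1.64·0.5802 = €2.0258.

€2.03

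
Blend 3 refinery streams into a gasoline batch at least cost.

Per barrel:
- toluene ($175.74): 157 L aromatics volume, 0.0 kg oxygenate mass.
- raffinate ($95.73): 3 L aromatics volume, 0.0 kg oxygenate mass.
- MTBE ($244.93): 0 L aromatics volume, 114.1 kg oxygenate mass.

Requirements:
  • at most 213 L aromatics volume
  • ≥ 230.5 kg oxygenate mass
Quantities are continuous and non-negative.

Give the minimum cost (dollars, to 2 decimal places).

Treat it as an LP. Let x1 = barrels of toluene, x2 = barrels of raffinate, x3 = barrels of MTBE.
Minimise 175.74x1 + 95.73x2 + 244.93x3 subject to:
  157x1 + 3x2 ≤ 213   (aromatics volume)
  114.1x3 ≥ 230.5   (oxygenate mass)
  x1, x2, x3 ≥ 0.
At the optimum only MTBE is positive (toluene, raffinate = 0). Binding constraint: oxygenate mass.
So MTBE = 2.02016 barrels.
Cost = 244.93·2.02016 = 494.7978.

$494.80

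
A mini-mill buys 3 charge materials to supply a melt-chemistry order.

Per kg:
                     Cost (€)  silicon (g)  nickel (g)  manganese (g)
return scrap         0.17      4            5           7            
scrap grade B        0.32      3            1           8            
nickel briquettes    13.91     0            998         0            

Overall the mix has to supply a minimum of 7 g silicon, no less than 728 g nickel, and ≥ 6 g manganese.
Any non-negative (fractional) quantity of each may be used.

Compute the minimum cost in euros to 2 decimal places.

€10.32

Let x1 = kg of return scrap, x2 = kg of scrap grade B, x3 = kg of nickel briquettes.
min 0.17x1 + 0.32x2 + 13.91x3 with:
  4x1 + 3x2 ≥ 7   (silicon)
  5x1 + 1x2 + 998x3 ≥ 728   (nickel)
  7x1 + 8x2 ≥ 6   (manganese)
  x1, x2, x3 ≥ 0.
The cheapest feasible vertex uses only return scrap, nickel briquettes; scrap grade B is not used. There the silicon and nickel constraints are tight.
Optimal quantities: return scrap = 1.75 kg, nickel briquettes = 0.7207 kg.
Objective = 0.17·1.75 + 13.91·0.7207 = 10.3224.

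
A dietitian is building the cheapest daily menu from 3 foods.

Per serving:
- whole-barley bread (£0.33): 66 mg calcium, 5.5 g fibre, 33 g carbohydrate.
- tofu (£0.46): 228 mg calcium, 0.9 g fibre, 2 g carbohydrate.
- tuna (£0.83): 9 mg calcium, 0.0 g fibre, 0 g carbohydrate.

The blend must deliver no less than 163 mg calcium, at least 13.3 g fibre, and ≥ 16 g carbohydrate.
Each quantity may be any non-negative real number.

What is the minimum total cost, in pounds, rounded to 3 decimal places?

£0.804

Treat it as an LP. Let x1 = servings of whole-barley bread, x2 = servings of tofu, x3 = servings of tuna.
Minimise 0.33x1 + 0.46x2 + 0.83x3 with:
  66x1 + 228x2 + 9x3 ≥ 163   (calcium)
  5.5x1 + 0.9x2 ≥ 13.3   (fibre)
  33x1 + 2x2 ≥ 16   (carbohydrate)
  x1, x2, x3 ≥ 0.
At the optimum only whole-barley bread, tofu are positive (tuna = 0). There the calcium and fibre constraints are tight.
Solving gives x1 = 2.416, x2 = 0.01565.
Total cost: 0.33·2.416 + 0.46·0.01565 = 0.80448.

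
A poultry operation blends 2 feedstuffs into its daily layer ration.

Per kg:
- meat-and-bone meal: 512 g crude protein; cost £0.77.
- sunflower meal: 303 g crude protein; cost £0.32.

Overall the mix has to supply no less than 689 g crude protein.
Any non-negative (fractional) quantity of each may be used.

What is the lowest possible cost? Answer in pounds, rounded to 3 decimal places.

£0.728

Set it up as a linear program. Let x1 = kg of meat-and-bone meal, x2 = kg of sunflower meal.
Minimize 0.77x1 + 0.32x2 with:
  512x1 + 303x2 ≥ 689   (crude protein)
  x1, x2 ≥ 0.
The optimal basis is {sunflower meal}; meat-and-bone meal drops out. The crude protein requirement is met with equality.
So sunflower meal = 2.274 kg.
Cost = 0.32·2.274 = 0.72768.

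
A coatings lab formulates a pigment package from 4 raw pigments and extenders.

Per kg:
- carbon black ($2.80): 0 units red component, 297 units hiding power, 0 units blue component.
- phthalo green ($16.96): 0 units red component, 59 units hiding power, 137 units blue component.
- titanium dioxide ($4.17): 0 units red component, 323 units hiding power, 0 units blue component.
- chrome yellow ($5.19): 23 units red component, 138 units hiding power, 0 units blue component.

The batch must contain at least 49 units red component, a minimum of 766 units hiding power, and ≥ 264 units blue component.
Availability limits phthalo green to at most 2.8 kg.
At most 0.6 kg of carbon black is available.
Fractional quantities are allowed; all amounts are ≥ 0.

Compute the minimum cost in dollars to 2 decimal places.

$47.74

Let x1 = kg of carbon black, x2 = kg of phthalo green, x3 = kg of titanium dioxide, x4 = kg of chrome yellow.
min 2.8x1 + 16.96x2 + 4.17x3 + 5.19x4 s.t.:
  23x4 ≥ 49   (red component)
  297x1 + 59x2 + 323x3 + 138x4 ≥ 766   (hiding power)
  137x2 ≥ 264   (blue component)
  x2 ≤ 2.8
  x1 ≤ 0.6
  x1, x2, x3, x4 ≥ 0.
All 4 inputs are positive at the optimum. There the red component, hiding power, blue component, the carbon black cap constraints are tight.
That vertex is x1 = 0.6, x2 = 1.927, x3 = 0.5576, x4 = 2.13.
Total cost: 2.8·0.6 + 16.96·1.927 + 4.17·0.5576 + 5.19·2.13 = 47.7418.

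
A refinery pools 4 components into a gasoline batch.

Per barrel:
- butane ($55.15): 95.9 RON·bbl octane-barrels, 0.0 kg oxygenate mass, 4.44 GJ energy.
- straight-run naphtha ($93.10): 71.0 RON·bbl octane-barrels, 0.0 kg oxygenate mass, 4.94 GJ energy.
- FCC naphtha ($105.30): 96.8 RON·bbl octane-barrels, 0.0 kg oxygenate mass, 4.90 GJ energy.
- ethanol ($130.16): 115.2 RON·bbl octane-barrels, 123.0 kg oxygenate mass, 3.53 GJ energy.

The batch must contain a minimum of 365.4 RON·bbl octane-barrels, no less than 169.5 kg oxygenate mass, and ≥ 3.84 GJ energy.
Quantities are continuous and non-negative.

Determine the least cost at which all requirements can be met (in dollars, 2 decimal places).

This is a linear program. Let x1 = barrels of butane, x2 = barrels of straight-run naphtha, x3 = barrels of FCC naphtha, x4 = barrels of ethanol.
Minimize 55.15x1 + 93.1x2 + 105.3x3 + 130.16x4 s.t.:
  95.9x1 + 71x2 + 96.8x3 + 115.2x4 ≥ 365.4   (octane-barrels)
  123x4 ≥ 169.5   (oxygenate mass)
  4.44x1 + 4.94x2 + 4.9x3 + 3.53x4 ≥ 3.84   (energy)
  x1, x2, x3, x4 ≥ 0.
The minimum-cost mix takes nothing from straight-run naphtha, FCC naphtha — only butane, ethanol. There the octane-barrels and oxygenate mass constraints are tight.
Optimal quantities: butane = 2.155 barrels, ethanol = 1.378 barrels.
Cost = 55.15·2.155 + 130.16·1.378 = 298.2087.

$298.21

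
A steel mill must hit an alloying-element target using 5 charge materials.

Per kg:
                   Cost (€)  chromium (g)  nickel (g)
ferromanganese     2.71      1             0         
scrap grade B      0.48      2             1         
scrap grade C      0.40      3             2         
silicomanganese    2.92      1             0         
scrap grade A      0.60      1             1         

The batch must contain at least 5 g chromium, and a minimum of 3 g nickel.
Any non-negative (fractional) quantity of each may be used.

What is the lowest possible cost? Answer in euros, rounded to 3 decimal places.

Let x1 = kg of ferromanganese, x2 = kg of scrap grade B, x3 = kg of scrap grade C, x4 = kg of silicomanganese, x5 = kg of scrap grade A.
min 2.71x1 + 0.48x2 + 0.4x3 + 2.92x4 + 0.6x5 with:
  1x1 + 2x2 + 3x3 + 1x4 + 1x5 ≥ 5   (chromium)
  1x2 + 2x3 + 1x5 ≥ 3   (nickel)
  x1, x2, x3, x4, x5 ≥ 0.
The optimal basis is {scrap grade C}; ferromanganese, scrap grade B, silicomanganese, scrap grade A drop out. Binding constraint: chromium.
That vertex is x3 = 1.667.
Total cost: 0.4·1.667 = 0.66680.

€0.667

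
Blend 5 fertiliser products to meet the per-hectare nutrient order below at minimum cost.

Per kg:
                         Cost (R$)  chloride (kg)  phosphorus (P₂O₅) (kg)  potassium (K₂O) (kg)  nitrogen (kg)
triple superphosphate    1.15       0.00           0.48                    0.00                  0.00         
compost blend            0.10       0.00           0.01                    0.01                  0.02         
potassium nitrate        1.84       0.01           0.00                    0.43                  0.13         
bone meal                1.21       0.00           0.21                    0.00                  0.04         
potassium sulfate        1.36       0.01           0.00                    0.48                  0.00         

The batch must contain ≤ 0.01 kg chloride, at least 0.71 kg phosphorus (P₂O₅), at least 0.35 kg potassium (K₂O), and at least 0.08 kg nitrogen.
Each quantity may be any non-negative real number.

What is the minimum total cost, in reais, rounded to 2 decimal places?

This is a linear program. Let x1 = kg of triple superphosphate, x2 = kg of compost blend, x3 = kg of potassium nitrate, x4 = kg of bone meal, x5 = kg of potassium sulfate.
Minimize 1.15x1 + 0.1x2 + 1.84x3 + 1.21x4 + 1.36x5 subject to:
  0.01x3 + 0.01x5 ≤ 0.01   (chloride)
  0.48x1 + 0.01x2 + 0.21x4 ≥ 0.71   (phosphorus (P₂O₅))
  0.01x2 + 0.43x3 + 0.48x5 ≥ 0.35   (potassium (K₂O))
  0.02x2 + 0.13x3 + 0.04x4 ≥ 0.08   (nitrogen)
  x1, x2, x3, x4, x5 ≥ 0.
At the optimum only triple superphosphate, compost blend, potassium sulfate are positive (potassium nitrate, bone meal = 0). Binding constraints: phosphorus (P₂O₅), potassium (K₂O), nitrogen.
So triple superphosphate = 1.396 kg, compost blend = 4 kg, potassium sulfate = 0.6458 kg.
Cost = 1.15·1.396 + 0.1·4 + 1.36·0.6458 = 2.8837.

R$2.88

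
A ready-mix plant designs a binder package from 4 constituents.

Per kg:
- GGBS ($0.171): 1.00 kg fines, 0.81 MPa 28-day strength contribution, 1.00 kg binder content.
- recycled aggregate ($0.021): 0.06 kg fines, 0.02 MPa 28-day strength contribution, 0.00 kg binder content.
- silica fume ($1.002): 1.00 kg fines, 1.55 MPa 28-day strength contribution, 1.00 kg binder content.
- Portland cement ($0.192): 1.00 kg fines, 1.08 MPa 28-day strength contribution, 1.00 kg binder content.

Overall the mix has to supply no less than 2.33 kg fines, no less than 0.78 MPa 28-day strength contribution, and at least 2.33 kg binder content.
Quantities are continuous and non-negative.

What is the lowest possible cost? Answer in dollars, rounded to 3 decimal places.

$0.398

Set it up as a linear program. Let x1 = kg of GGBS, x2 = kg of recycled aggregate, x3 = kg of silica fume, x4 = kg of Portland cement.
Minimize 0.171x1 + 0.021x2 + 1.002x3 + 0.192x4 with:
  1x1 + 0.06x2 + 1x3 + 1x4 ≥ 2.33   (fines)
  0.81x1 + 0.02x2 + 1.55x3 + 1.08x4 ≥ 0.78   (28-day strength contribution)
  1x1 + 1x3 + 1x4 ≥ 2.33   (binder content)
  x1, x2, x3, x4 ≥ 0.
The cheapest feasible vertex uses only GGBS; recycled aggregate, silica fume, Portland cement are not used. Binding constraints: fines and binder content.
Optimal quantities: GGBS = 2.33 kg.
Total cost: 0.171·2.33 = 0.39843.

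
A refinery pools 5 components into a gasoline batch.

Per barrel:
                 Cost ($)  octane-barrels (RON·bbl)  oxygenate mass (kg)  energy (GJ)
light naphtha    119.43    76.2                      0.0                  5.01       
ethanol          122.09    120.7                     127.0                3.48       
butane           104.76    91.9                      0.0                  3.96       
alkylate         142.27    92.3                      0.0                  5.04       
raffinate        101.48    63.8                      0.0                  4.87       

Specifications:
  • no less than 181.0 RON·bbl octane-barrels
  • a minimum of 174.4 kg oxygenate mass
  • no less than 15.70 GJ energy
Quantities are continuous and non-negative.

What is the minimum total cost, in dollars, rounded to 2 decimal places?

$395.23

Set it up as a linear program. Let x1 = barrels of light naphtha, x2 = barrels of ethanol, x3 = barrels of butane, x4 = barrels of alkylate, x5 = barrels of raffinate.
min 119.43x1 + 122.09x2 + 104.76x3 + 142.27x4 + 101.48x5 subject to:
  76.2x1 + 120.7x2 + 91.9x3 + 92.3x4 + 63.8x5 ≥ 181   (octane-barrels)
  127x2 ≥ 174.4   (oxygenate mass)
  5.01x1 + 3.48x2 + 3.96x3 + 5.04x4 + 4.87x5 ≥ 15.7   (energy)
  x1, x2, x3, x4, x5 ≥ 0.
At the optimum only ethanol, raffinate are positive (light naphtha, butane, alkylate = 0). Binding constraints: oxygenate mass and energy.
So ethanol = 1.37323 barrels, raffinate = 2.24254 barrels.
Cost = 122.09·1.37323 + 101.48·2.24254 = 395.2306.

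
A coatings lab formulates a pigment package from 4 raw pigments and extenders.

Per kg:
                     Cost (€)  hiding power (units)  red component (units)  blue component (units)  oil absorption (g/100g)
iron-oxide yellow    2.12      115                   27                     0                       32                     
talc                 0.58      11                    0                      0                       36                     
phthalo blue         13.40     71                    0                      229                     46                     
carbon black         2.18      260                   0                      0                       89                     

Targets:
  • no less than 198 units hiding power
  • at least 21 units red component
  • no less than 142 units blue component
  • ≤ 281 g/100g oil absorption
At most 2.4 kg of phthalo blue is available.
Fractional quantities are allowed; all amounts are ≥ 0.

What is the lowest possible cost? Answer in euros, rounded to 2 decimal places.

Set it up as a linear program. Let x1 = kg of iron-oxide yellow, x2 = kg of talc, x3 = kg of phthalo blue, x4 = kg of carbon black.
Minimise 2.12x1 + 0.58x2 + 13.4x3 + 2.18x4 s.t.:
  115x1 + 11x2 + 71x3 + 260x4 ≥ 198   (hiding power)
  27x1 ≥ 21   (red component)
  229x3 ≥ 142   (blue component)
  32x1 + 36x2 + 46x3 + 89x4 ≤ 281   (oil absorption)
  x3 ≤ 2.4
  x1, x2, x3, x4 ≥ 0.
The optimal basis is {iron-oxide yellow, phthalo blue, carbon black}; talc drops out. There the hiding power, red component, blue component constraints are tight.
Solving gives x1 = 0.7778, x3 = 0.6201, x4 = 0.2482.
Cost = 2.12·0.7778 + 13.4·0.6201 + 2.18·0.2482 = 10.4994.

€10.50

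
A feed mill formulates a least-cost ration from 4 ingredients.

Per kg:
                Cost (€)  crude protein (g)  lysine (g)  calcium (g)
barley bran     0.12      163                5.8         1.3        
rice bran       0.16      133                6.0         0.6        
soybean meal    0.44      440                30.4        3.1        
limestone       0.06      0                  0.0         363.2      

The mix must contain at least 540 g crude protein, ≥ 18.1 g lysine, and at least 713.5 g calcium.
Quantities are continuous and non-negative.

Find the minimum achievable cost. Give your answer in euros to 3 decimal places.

Let x1 = kg of barley bran, x2 = kg of rice bran, x3 = kg of soybean meal, x4 = kg of limestone.
Minimise 0.12x1 + 0.16x2 + 0.44x3 + 0.06x4 subject to:
  163x1 + 133x2 + 440x3 ≥ 540   (crude protein)
  5.8x1 + 6x2 + 30.4x3 ≥ 18.1   (lysine)
  1.3x1 + 0.6x2 + 3.1x3 + 363.2x4 ≥ 713.5   (calcium)
  x1, x2, x3, x4 ≥ 0.
The minimum-cost mix takes nothing from rice bran, soybean meal — only barley bran, limestone. Binding constraints: crude protein and calcium.
So barley bran = 3.313 kg, limestone = 1.953 kg.
Objective = 0.12·3.313 + 0.06·1.953 = 0.51474.

€0.515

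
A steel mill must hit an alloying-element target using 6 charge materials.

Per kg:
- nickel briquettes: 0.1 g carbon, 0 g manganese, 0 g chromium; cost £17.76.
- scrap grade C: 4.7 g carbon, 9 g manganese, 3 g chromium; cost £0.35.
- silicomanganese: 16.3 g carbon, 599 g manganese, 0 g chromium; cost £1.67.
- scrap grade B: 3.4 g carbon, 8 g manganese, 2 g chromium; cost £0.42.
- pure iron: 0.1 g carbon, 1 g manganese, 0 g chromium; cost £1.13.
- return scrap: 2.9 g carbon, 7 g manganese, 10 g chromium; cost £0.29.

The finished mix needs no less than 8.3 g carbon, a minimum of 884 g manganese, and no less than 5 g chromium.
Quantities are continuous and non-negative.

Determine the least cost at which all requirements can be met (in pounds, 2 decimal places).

Treat it as an LP. Let x1 = kg of nickel briquettes, x2 = kg of scrap grade C, x3 = kg of silicomanganese, x4 = kg of scrap grade B, x5 = kg of pure iron, x6 = kg of return scrap.
Minimise 17.76x1 + 0.35x2 + 1.67x3 + 0.42x4 + 1.13x5 + 0.29x6 with:
  0.1x1 + 4.7x2 + 16.3x3 + 3.4x4 + 0.1x5 + 2.9x6 ≥ 8.3   (carbon)
  9x2 + 599x3 + 8x4 + 1x5 + 7x6 ≥ 884   (manganese)
  3x2 + 2x4 + 10x6 ≥ 5   (chromium)
  x1, x2, x3, x4, x5, x6 ≥ 0.
The minimum-cost mix takes nothing from nickel briquettes, scrap grade C, scrap grade B, pure iron — only silicomanganese, return scrap. The manganese and chromium requirements are met with equality.
Solving gives x3 = 1.47, x6 = 0.5.
Cost = 1.67·1.47 + 0.29·0.5 = 2.5999.

£2.60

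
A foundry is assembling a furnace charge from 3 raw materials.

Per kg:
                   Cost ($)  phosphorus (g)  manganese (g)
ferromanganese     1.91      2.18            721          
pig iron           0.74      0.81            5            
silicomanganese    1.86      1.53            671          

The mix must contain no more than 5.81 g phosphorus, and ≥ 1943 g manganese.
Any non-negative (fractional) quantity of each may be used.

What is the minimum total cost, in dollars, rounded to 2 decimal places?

$5.16

Set it up as a linear program. Let x1 = kg of ferromanganese, x2 = kg of pig iron, x3 = kg of silicomanganese.
Minimize 1.91x1 + 0.74x2 + 1.86x3 subject to:
  2.18x1 + 0.81x2 + 1.53x3 ≤ 5.81   (phosphorus)
  721x1 + 5x2 + 671x3 ≥ 1943   (manganese)
  x1, x2, x3 ≥ 0.
At the optimum only ferromanganese, silicomanganese are positive (pig iron = 0). Binding constraints: phosphorus and manganese.
Solving gives x1 = 2.574, x3 = 0.1299.
Total cost: 1.91·2.574 + 1.86·0.1299 = 5.1580.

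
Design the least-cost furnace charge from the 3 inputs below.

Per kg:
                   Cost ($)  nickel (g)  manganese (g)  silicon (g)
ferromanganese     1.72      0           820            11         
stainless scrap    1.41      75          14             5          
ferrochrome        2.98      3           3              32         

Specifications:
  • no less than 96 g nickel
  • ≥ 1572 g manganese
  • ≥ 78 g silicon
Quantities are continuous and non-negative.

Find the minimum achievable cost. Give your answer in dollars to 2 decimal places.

Let x1 = kg of ferromanganese, x2 = kg of stainless scrap, x3 = kg of ferrochrome.
Minimise 1.72x1 + 1.41x2 + 2.98x3 subject to:
  75x2 + 3x3 ≥ 96   (nickel)
  820x1 + 14x2 + 3x3 ≥ 1572   (manganese)
  11x1 + 5x2 + 32x3 ≥ 78   (silicon)
  x1, x2, x3 ≥ 0.
All 3 inputs are positive at the optimum. There the nickel, manganese, silicon constraints are tight.
That vertex is x1 = 1.89, x2 = 1.216, x3 = 1.598.
Total cost: 1.72·1.89 + 1.41·1.216 + 2.98·1.598 = 9.7274.

$9.73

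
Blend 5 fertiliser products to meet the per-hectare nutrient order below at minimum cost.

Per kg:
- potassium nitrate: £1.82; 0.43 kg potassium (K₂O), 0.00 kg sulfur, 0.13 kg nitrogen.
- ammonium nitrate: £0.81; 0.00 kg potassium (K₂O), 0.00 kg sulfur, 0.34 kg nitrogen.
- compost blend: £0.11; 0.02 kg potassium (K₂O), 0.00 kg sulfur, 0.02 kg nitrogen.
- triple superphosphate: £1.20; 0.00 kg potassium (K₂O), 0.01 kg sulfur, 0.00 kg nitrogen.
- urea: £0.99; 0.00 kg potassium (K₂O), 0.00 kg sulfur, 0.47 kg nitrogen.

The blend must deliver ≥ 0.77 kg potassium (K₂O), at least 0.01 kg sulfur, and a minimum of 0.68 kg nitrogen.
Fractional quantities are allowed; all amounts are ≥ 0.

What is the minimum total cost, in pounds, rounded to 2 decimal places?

£5.27

Let x1 = kg of potassium nitrate, x2 = kg of ammonium nitrate, x3 = kg of compost blend, x4 = kg of triple superphosphate, x5 = kg of urea.
min 1.82x1 + 0.81x2 + 0.11x3 + 1.2x4 + 0.99x5 with:
  0.43x1 + 0.02x3 ≥ 0.77   (potassium (K₂O))
  0.01x4 ≥ 0.01   (sulfur)
  0.13x1 + 0.34x2 + 0.02x3 + 0.47x5 ≥ 0.68   (nitrogen)
  x1, x2, x3, x4, x5 ≥ 0.
The minimum-cost mix takes nothing from ammonium nitrate, urea — only potassium nitrate, compost blend, triple superphosphate. The potassium (K₂O), sulfur, nitrogen requirements are met with equality.
Solving gives x1 = 0.3, x3 = 32.05, x4 = 1.
Total cost: 1.82·0.3 + 0.11·32.05 + 1.2·1 = 5.2715.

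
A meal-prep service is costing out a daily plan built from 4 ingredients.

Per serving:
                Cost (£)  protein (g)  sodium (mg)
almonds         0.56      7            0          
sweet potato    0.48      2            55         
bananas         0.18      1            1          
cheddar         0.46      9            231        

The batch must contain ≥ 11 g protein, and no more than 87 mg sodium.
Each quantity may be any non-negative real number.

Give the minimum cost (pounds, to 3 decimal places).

£0.782

Set it up as a linear program. Let x1 = servings of almonds, x2 = servings of sweet potato, x3 = servings of bananas, x4 = servings of cheddar.
Minimise 0.56x1 + 0.48x2 + 0.18x3 + 0.46x4 subject to:
  7x1 + 2x2 + 1x3 + 9x4 ≥ 11   (protein)
  55x2 + 1x3 + 231x4 ≤ 87   (sodium)
  x1, x2, x3, x4 ≥ 0.
The minimum-cost mix takes nothing from sweet potato, bananas — only almonds, cheddar. There the protein and sodium constraints are tight.
That vertex is x1 = 1.087, x4 = 0.3766.
Total cost: 0.56·1.087 + 0.46·0.3766 = 0.78196.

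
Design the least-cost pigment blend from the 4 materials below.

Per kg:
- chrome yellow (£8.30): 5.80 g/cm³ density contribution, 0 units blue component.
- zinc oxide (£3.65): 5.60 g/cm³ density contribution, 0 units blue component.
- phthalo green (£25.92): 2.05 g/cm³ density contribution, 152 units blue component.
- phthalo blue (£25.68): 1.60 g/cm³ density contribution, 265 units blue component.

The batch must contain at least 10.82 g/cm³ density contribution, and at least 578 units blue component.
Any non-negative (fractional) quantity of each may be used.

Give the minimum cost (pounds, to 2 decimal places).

Let x1 = kg of chrome yellow, x2 = kg of zinc oxide, x3 = kg of phthalo green, x4 = kg of phthalo blue.
Minimize 8.3x1 + 3.65x2 + 25.92x3 + 25.68x4 s.t.:
  5.8x1 + 5.6x2 + 2.05x3 + 1.6x4 ≥ 10.82   (density contribution)
  152x3 + 265x4 ≥ 578   (blue component)
  x1, x2, x3, x4 ≥ 0.
At the optimum only zinc oxide, phthalo blue are positive (chrome yellow, phthalo green = 0). The density contribution and blue component requirements are met with equality.
Optimal quantities: zinc oxide = 1.309 kg, phthalo blue = 2.181 kg.
Cost = 3.65·1.309 + 25.68·2.181 = 60.7859.

£60.79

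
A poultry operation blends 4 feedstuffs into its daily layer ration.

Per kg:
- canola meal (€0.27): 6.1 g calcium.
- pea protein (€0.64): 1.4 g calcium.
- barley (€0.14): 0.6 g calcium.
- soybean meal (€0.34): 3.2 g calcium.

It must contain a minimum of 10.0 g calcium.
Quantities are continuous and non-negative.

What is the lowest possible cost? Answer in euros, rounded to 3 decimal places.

Treat it as an LP. Let x1 = kg of canola meal, x2 = kg of pea protein, x3 = kg of barley, x4 = kg of soybean meal.
Minimise 0.27x1 + 0.64x2 + 0.14x3 + 0.34x4 subject to:
  6.1x1 + 1.4x2 + 0.6x3 + 3.2x4 ≥ 10   (calcium)
  x1, x2, x3, x4 ≥ 0.
The cheapest feasible vertex uses only canola meal; pea protein, barley, soybean meal are not used. The calcium requirement is met with equality.
Solving gives x1 = 1.639.
Cost = 0.27·1.639 = 0.44253.

€0.443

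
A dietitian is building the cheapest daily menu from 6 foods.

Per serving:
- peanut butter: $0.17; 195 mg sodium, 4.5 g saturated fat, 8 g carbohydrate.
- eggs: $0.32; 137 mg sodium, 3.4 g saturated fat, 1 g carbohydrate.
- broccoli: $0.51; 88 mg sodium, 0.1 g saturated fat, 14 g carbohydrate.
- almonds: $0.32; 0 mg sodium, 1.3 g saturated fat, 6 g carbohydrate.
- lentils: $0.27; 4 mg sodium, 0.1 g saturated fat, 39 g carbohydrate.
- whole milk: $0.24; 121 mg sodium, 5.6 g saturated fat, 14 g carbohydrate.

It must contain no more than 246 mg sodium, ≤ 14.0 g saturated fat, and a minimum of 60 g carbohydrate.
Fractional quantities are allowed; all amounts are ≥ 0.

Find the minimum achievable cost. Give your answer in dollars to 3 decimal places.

This is a linear program. Let x1 = servings of peanut butter, x2 = servings of eggs, x3 = servings of broccoli, x4 = servings of almonds, x5 = servings of lentils, x6 = servings of whole milk.
min 0.17x1 + 0.32x2 + 0.51x3 + 0.32x4 + 0.27x5 + 0.24x6 with:
  195x1 + 137x2 + 88x3 + 4x5 + 121x6 ≤ 246   (sodium)
  4.5x1 + 3.4x2 + 0.1x3 + 1.3x4 + 0.1x5 + 5.6x6 ≤ 14   (saturated fat)
  8x1 + 1x2 + 14x3 + 6x4 + 39x5 + 14x6 ≥ 60   (carbohydrate)
  x1, x2, x3, x4, x5, x6 ≥ 0.
The cheapest feasible vertex uses only lentils; peanut butter, eggs, broccoli, almonds, whole milk are not used. The carbohydrate requirement is met with equality.
So lentils = 1.538 servings.
Total cost: 0.27·1.538 = 0.41526.

$0.415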